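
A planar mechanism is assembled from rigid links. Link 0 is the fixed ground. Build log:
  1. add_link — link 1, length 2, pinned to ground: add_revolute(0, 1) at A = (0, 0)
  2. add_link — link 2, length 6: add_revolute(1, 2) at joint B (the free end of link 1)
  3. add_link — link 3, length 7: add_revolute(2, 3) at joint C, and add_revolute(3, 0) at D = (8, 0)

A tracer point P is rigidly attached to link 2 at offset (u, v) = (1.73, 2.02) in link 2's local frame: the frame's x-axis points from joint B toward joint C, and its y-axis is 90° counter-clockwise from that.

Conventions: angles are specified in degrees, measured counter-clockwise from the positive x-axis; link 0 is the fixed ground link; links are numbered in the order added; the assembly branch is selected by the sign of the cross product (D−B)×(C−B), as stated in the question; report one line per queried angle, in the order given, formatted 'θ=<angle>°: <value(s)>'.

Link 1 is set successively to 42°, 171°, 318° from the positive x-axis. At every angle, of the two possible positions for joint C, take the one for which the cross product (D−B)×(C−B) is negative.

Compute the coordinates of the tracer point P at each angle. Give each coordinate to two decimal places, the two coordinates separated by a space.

A=(0,0), D=(8.00,0)
θ=42°: B = A + 2.00·(cos42°, sin42°) = (1.4863, 1.3383)
θ=42°: |BD| = 6.6498
θ=42°: circle(B,6.00) ∩ circle(D,7.00): a=2.3474, h=5.5217
θ=42°:   candidates: C₊=(4.8969,6.2746) cross=36.718; C₋=(2.6744,-4.5429) cross=-36.718
θ=42°:   branch - wants cross < 0 → take C=(2.6744,-4.5429) (cross=-36.718)
θ=42°: ex = (C−B)/|BC| = (0.1980,-0.9802); ey = (0.9802,0.1980)
θ=42°: P = B + 1.73·ex + 2.02·ey = (3.8089,0.0425)
θ=171°: B = A + 2.00·(cos171°, sin171°) = (-1.9754, 0.3129)
θ=171°: |BD| = 9.9803
θ=171°: circle(B,6.00) ∩ circle(D,7.00): a=4.3389, h=4.1442
θ=171°:   candidates: C₊=(2.4913,4.3190) cross=41.360; C₋=(2.2314,-3.9653) cross=-41.360
θ=171°:   branch - wants cross < 0 → take C=(2.2314,-3.9653) (cross=-41.360)
θ=171°: ex = (C−B)/|BC| = (0.7011,-0.7130); ey = (0.7130,0.7011)
θ=171°: P = B + 1.73·ex + 2.02·ey = (0.6779,0.4956)
θ=318°: B = A + 2.00·(cos318°, sin318°) = (1.4863, -1.3383)
θ=318°: |BD| = 6.6498
θ=318°: circle(B,6.00) ∩ circle(D,7.00): a=2.3474, h=5.5217
θ=318°:   candidates: C₊=(2.6744,4.5429) cross=36.718; C₋=(4.8969,-6.2746) cross=-36.718
θ=318°:   branch - wants cross < 0 → take C=(4.8969,-6.2746) (cross=-36.718)
θ=318°: ex = (C−B)/|BC| = (0.5684,-0.8227); ey = (0.8227,0.5684)
θ=318°: P = B + 1.73·ex + 2.02·ey = (4.1316,-1.6133)

θ=42°: 3.81 0.04
θ=171°: 0.68 0.50
θ=318°: 4.13 -1.61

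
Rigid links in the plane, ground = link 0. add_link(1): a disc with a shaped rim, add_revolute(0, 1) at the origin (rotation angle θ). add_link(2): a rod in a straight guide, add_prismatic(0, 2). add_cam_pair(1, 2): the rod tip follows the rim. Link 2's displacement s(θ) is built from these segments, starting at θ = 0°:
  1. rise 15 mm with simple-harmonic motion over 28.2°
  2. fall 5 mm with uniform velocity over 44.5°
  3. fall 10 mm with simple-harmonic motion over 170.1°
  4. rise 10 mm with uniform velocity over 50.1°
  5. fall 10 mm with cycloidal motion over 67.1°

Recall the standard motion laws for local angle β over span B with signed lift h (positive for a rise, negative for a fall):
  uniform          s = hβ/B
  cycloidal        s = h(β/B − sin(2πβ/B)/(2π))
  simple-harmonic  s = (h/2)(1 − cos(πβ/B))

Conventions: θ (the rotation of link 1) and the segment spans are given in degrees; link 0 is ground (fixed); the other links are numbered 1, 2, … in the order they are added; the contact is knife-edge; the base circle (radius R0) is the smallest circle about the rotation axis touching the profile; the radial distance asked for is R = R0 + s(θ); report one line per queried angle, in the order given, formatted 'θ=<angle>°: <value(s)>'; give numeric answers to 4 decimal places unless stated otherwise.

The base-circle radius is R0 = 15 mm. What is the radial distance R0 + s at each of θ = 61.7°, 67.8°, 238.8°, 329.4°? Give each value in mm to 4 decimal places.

segment 1 (0° to 28.2°, simple-harmonic, h = 15) is passed completely: s = 0.0000 + (15) = 15.0000
θ = 61.7° falls in segment 2 (28.2° to 72.7°, uniform, h = -5): β = 61.7 − 28.2 = 33.5°, B = 44.5°; Δs = -5·33.5/44.5 = -3.7640; s = 15.0000 − 3.7640 = 11.2360
θ = 67.8° falls in segment 2 (28.2° to 72.7°, uniform, h = -5): β = 67.8 − 28.2 = 39.6°, B = 44.5°; Δs = -5·39.6/44.5 = -4.4494; s = 15.0000 − 4.4494 = 10.5506
segment 2 (28.2° to 72.7°, uniform, h = -5) is passed completely: s = 15.0000 + (-5) = 10.0000
θ = 238.8° falls in segment 3 (72.7° to 242.8°, simple-harmonic, h = -10): β = 238.8 − 72.7 = 166.1°, B = 170.1°; Δs = -10/2·(1 − cos(π·0.9765)) = -9.9864; s = 10.0000 − 9.9864 = 0.0136
segment 3 (72.7° to 242.8°, simple-harmonic, h = -10) is passed completely: s = 10.0000 + (-10) = 0.0000
segment 4 (242.8° to 292.9°, uniform, h = 10) is passed completely: s = 0.0000 + (10) = 10.0000
θ = 329.4° falls in segment 5 (292.9° to 360°, cycloidal, h = -10): β = 329.4 − 292.9 = 36.5°, B = 67.1°; Δs = -10·(0.5440 − sin(2π·0.5440)/(2π)) = -5.8737; s = 10.0000 − 5.8737 = 4.1263
θ=61.7°: R = R0 + s = 15 + 11.2360 = 26.2360
θ=67.8°: R = R0 + s = 15 + 10.5506 = 25.5506
θ=238.8°: R = R0 + s = 15 + 0.0136 = 15.0136
θ=329.4°: R = R0 + s = 15 + 4.1263 = 19.1263

θ=61.7°: 26.2360
θ=67.8°: 25.5506
θ=238.8°: 15.0136
θ=329.4°: 19.1263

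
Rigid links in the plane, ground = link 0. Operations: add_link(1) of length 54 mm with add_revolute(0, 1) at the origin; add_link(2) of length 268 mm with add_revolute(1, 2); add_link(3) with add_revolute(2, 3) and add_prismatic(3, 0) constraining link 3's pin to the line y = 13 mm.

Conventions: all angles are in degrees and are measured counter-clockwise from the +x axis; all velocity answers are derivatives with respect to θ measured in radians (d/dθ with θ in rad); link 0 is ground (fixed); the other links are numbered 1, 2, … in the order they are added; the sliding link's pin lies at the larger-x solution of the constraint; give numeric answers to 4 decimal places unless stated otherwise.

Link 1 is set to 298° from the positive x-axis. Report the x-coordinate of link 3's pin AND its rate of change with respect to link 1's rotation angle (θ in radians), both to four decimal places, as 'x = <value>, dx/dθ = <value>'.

geometry: r = 54 mm, L = 268 mm, e = 13 mm
crank pin P = (r cos θ, r sin θ) = (25.351464, -47.679170)
h = r sin θ − e = -47.679170 − 13 = -60.679170
x = r cos θ + √(L² − h²) = 25.351464 + 261.040300 = 286.391765
dx/dθ = −r sin θ − h·r cos θ/√(L² − h²) (θ in radians; h = -60.679170) = 53.572152

x = 286.3918, dx/dθ = 53.5722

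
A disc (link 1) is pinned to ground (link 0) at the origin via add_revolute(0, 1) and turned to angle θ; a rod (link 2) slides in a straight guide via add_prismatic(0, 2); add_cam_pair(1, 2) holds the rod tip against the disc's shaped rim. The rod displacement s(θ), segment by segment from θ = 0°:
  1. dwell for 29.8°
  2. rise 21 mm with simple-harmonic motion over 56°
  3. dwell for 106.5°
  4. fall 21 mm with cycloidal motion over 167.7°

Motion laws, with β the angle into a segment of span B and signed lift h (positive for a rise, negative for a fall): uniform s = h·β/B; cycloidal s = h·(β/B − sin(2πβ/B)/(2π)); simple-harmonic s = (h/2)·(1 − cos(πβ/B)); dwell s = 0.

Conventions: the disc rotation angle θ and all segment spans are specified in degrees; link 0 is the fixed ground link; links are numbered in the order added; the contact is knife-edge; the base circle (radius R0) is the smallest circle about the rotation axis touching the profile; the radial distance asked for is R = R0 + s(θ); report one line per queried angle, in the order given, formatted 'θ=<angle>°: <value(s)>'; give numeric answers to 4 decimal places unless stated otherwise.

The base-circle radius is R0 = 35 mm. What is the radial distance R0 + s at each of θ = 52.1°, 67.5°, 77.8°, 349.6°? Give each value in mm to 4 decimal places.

segment 1 (0° to 29.8°, dwell): s unchanged at 0.0000
θ = 52.1° falls in segment 2 (29.8° to 85.8°, simple-harmonic, h = 21): β = 52.1 − 29.8 = 22.3°, B = 56°; Δs = 21/2·(1 − cos(π·0.3982)) = 7.1994; s = 0.0000 + 7.1994 = 7.1994
θ = 67.5° falls in segment 2 (29.8° to 85.8°, simple-harmonic, h = 21): β = 67.5 − 29.8 = 37.7°, B = 56°; Δs = 21/2·(1 − cos(π·0.6732)) = 15.9359; s = 0.0000 + 15.9359 = 15.9359
θ = 77.8° falls in segment 2 (29.8° to 85.8°, simple-harmonic, h = 21): β = 77.8 − 29.8 = 48°, B = 56°; Δs = 21/2·(1 − cos(π·0.8571)) = 19.9602; s = 0.0000 + 19.9602 = 19.9602
segment 2 (29.8° to 85.8°, simple-harmonic, h = 21) is passed completely: s = 0.0000 + (21) = 21.0000
segment 3 (85.8° to 192.3°, dwell): s unchanged at 21.0000
θ = 349.6° falls in segment 4 (192.3° to 360°, cycloidal, h = -21): β = 349.6 − 192.3 = 157.3°, B = 167.7°; Δs = -21·(0.9380 − sin(2π·0.9380)/(2π)) = -20.9673; s = 21.0000 − 20.9673 = 0.0327
θ=52.1°: R = R0 + s = 35 + 7.1994 = 42.1994
θ=67.5°: R = R0 + s = 35 + 15.9359 = 50.9359
θ=77.8°: R = R0 + s = 35 + 19.9602 = 54.9602
θ=349.6°: R = R0 + s = 35 + 0.0327 = 35.0327

θ=52.1°: 42.1994
θ=67.5°: 50.9359
θ=77.8°: 54.9602
θ=349.6°: 35.0327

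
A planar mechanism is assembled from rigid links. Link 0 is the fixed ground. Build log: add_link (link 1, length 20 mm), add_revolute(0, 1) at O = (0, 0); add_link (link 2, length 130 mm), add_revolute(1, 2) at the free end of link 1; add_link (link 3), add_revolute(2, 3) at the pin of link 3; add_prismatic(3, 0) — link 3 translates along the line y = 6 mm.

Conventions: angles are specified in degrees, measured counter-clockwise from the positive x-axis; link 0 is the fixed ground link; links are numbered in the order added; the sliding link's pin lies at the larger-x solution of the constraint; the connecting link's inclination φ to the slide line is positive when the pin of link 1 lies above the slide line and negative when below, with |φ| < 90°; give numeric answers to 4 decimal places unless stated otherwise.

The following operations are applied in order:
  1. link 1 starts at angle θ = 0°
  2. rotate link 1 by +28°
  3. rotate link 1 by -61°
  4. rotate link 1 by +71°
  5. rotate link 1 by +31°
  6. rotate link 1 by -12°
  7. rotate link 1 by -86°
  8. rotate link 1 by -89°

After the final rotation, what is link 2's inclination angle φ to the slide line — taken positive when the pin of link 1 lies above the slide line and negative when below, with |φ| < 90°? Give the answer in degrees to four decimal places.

geometry: r = 20 mm, L = 130 mm, e = 6 mm; θ starts at 0°
rotate link 1 by +28°: θ ← 0° +28° = 28°
rotate link 1 by -61°: θ ← 28° -61° = -33°
rotate link 1 by +71°: θ ← -33° +71° = 38°
rotate link 1 by +31°: θ ← 38° +31° = 69°
rotate link 1 by -12°: θ ← 69° -12° = 57°
rotate link 1 by -86°: θ ← 57° -86° = -29°
rotate link 1 by -89°: θ ← -29° -89° = -118°
h = r sin θ − e = -17.658952 − 6 = -23.658952
sin φ = h / L = -23.658952 / 130 = -0.18199194
φ = arcsin(-0.18199194) = -10.485806°

-10.4858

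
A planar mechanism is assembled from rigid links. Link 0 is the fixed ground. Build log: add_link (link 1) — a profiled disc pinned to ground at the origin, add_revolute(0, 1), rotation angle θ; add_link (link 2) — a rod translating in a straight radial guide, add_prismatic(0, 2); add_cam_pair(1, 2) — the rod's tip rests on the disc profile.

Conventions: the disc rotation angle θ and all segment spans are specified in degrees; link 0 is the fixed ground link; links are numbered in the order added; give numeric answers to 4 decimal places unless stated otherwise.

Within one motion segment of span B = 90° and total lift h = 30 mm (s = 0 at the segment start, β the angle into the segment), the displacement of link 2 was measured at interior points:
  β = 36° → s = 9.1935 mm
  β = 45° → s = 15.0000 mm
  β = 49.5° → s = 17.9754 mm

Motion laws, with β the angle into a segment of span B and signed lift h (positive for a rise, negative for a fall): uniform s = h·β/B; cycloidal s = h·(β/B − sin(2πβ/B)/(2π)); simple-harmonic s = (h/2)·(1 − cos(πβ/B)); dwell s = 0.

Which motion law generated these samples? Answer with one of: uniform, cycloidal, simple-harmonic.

candidates at β/B = r: uniform s = h·r (linear in β); cycloidal s = h·(r − sin(2πr)/(2π)); simple-harmonic s = (h/2)(1 − cos(πr))
β=36°: printed 9.1935 | uniform 12.0000, cycloidal 9.1935, simple-harmonic 10.3647
β=45°: printed 15.0000 | uniform 15.0000, cycloidal 15.0000, simple-harmonic 15.0000
β=49.5°: printed 17.9754 | uniform 16.5000, cycloidal 17.9754, simple-harmonic 17.3465
only one law matches every sample → cycloidal

cycloidal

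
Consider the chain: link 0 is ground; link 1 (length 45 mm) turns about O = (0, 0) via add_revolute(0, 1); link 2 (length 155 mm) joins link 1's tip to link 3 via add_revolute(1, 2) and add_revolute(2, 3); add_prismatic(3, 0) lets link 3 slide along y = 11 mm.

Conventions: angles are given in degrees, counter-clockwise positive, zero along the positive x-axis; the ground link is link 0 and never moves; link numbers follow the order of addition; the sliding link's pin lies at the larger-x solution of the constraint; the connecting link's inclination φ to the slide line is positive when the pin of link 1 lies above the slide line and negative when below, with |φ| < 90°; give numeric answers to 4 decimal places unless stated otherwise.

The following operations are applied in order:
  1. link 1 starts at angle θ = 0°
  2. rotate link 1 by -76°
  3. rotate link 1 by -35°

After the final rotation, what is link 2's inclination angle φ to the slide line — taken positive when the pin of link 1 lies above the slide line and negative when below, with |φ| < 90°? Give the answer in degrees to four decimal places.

geometry: r = 45 mm, L = 155 mm, e = 11 mm; θ starts at 0°
rotate link 1 by -76°: θ ← 0° -76° = -76°
rotate link 1 by -35°: θ ← -76° -35° = -111°
h = r sin θ − e = -42.011119 − 11 = -53.011119
sin φ = h / L = -53.011119 / 155 = -0.34200722
φ = arcsin(-0.34200722) = -19.999212°

-19.9992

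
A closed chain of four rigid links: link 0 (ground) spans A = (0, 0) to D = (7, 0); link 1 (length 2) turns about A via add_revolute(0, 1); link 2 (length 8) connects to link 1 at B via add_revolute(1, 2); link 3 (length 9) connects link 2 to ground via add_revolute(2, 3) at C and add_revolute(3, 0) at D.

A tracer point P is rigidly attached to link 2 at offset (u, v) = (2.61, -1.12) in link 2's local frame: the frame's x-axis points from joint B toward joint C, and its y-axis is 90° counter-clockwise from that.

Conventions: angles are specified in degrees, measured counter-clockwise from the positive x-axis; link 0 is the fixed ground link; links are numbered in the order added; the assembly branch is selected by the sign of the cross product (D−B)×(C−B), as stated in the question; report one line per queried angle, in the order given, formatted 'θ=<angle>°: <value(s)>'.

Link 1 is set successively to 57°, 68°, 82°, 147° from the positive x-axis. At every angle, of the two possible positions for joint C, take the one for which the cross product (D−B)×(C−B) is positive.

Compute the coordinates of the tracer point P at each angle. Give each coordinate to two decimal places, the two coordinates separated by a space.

A=(0,0), D=(7.00,0)
θ=57°: B = A + 2.00·(cos57°, sin57°) = (1.0893, 1.6773)
θ=57°: |BD| = 6.1441
θ=57°: circle(B,8.00) ∩ circle(D,9.00): a=1.6886, h=7.8198
θ=57°:   candidates: C₊=(4.8485,8.7391) cross=48.045; C₋=(0.5790,-6.3064) cross=-48.045
θ=57°:   branch + wants cross > 0 → take C=(4.8485,8.7391) (cross=48.045)
θ=57°: ex = (C−B)/|BC| = (0.4699,0.8827); ey = (-0.8827,0.4699)
θ=57°: P = B + 2.61·ex + -1.12·ey = (3.3044,3.4549)
θ=68°: B = A + 2.00·(cos68°, sin68°) = (0.7492, 1.8544)
θ=68°: |BD| = 6.5200
θ=68°: circle(B,8.00) ∩ circle(D,9.00): a=1.9564, h=7.7571
θ=68°:   candidates: C₊=(4.8310,8.7347) cross=50.577; C₋=(0.4186,-6.1388) cross=-50.577
θ=68°:   branch + wants cross > 0 → take C=(4.8310,8.7347) (cross=50.577)
θ=68°: ex = (C−B)/|BC| = (0.5102,0.8600); ey = (-0.8600,0.5102)
θ=68°: P = B + 2.61·ex + -1.12·ey = (3.0441,3.5276)
θ=82°: B = A + 2.00·(cos82°, sin82°) = (0.2783, 1.9805)
θ=82°: |BD| = 7.0074
θ=82°: circle(B,8.00) ∩ circle(D,9.00): a=2.2907, h=7.6650
θ=82°:   candidates: C₊=(4.6420,8.6856) cross=53.712; C₋=(0.3092,-6.0194) cross=-53.712
θ=82°:   branch + wants cross > 0 → take C=(4.6420,8.6856) (cross=53.712)
θ=82°: ex = (C−B)/|BC| = (0.5455,0.8381); ey = (-0.8381,0.5455)
θ=82°: P = B + 2.61·ex + -1.12·ey = (2.6407,3.5572)
θ=147°: B = A + 2.00·(cos147°, sin147°) = (-1.6773, 1.0893)
θ=147°: |BD| = 8.7454
θ=147°: circle(B,8.00) ∩ circle(D,9.00): a=3.4008, h=7.2412
θ=147°:   candidates: C₊=(2.5989,7.8505) cross=63.327; C₋=(0.7950,-6.5191) cross=-63.327
θ=147°:   branch + wants cross > 0 → take C=(2.5989,7.8505) (cross=63.327)
θ=147°: ex = (C−B)/|BC| = (0.5345,0.8452); ey = (-0.8452,0.5345)
θ=147°: P = B + 2.61·ex + -1.12·ey = (0.6643,2.6965)

θ=57°: 3.30 3.45
θ=68°: 3.04 3.53
θ=82°: 2.64 3.56
θ=147°: 0.66 2.70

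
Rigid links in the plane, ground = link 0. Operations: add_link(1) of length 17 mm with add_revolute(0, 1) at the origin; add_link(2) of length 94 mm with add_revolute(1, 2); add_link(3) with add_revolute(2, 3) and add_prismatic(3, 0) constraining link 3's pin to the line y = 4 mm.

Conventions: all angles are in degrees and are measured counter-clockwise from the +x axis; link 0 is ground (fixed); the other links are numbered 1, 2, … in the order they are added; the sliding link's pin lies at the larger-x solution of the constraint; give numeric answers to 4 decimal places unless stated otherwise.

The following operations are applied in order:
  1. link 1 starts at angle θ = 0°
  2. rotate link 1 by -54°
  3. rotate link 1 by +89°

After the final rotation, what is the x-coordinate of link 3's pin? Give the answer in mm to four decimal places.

geometry: r = 17 mm, L = 94 mm, e = 4 mm; θ starts at 0°
rotate link 1 by -54°: θ ← 0° -54° = -54°
rotate link 1 by +89°: θ ← -54° +89° = 35°
crank pin P = (r cos θ, r sin θ) = (13.925585, 9.750799)
h = r sin θ − e = 9.750799 − 4 = 5.750799
x = r cos θ + √(L² − h²) = 13.925585 + 93.823922 = 107.749507

107.7495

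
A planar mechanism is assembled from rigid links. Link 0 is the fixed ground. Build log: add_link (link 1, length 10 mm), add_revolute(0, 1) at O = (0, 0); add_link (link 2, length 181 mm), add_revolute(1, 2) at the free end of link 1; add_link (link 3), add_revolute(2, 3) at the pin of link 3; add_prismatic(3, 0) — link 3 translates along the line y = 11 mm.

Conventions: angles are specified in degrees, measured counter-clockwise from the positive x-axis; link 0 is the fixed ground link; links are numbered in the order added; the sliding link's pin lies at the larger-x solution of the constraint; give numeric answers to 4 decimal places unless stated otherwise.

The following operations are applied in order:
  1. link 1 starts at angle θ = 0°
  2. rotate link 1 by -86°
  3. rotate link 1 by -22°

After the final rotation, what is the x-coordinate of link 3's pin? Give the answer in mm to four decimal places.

geometry: r = 10 mm, L = 181 mm, e = 11 mm; θ starts at 0°
rotate link 1 by -86°: θ ← 0° -86° = -86°
rotate link 1 by -22°: θ ← -86° -22° = -108°
crank pin P = (r cos θ, r sin θ) = (-3.090170, -9.510565)
h = r sin θ − e = -9.510565 − 11 = -20.510565
x = r cos θ + √(L² − h²) = -3.090170 + 179.834137 = 176.743967

176.7440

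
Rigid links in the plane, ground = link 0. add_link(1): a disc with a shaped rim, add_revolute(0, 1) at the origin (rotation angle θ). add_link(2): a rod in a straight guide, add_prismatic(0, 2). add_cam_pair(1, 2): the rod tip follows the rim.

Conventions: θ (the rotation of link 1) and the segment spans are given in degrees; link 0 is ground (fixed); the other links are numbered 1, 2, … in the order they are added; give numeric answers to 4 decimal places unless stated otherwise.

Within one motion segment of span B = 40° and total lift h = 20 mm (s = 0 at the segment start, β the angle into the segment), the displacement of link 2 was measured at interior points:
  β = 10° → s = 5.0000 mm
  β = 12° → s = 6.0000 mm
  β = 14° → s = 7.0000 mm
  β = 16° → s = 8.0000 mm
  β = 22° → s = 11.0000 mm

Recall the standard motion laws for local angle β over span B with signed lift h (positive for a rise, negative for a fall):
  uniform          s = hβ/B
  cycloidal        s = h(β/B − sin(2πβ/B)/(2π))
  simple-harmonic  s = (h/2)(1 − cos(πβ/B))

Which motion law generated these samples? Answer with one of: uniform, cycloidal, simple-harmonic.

candidates at β/B = r: uniform s = h·r (linear in β); cycloidal s = h·(r − sin(2πr)/(2π)); simple-harmonic s = (h/2)(1 − cos(πr))
β=10°: printed 5.0000 | uniform 5.0000, cycloidal 1.8169, simple-harmonic 2.9289
β=12°: printed 6.0000 | uniform 6.0000, cycloidal 2.9727, simple-harmonic 4.1221
β=14°: printed 7.0000 | uniform 7.0000, cycloidal 4.4248, simple-harmonic 5.4601
β=16°: printed 8.0000 | uniform 8.0000, cycloidal 6.1290, simple-harmonic 6.9098
β=22°: printed 11.0000 | uniform 11.0000, cycloidal 11.9836, simple-harmonic 11.5643
only one law matches every sample → uniform

uniform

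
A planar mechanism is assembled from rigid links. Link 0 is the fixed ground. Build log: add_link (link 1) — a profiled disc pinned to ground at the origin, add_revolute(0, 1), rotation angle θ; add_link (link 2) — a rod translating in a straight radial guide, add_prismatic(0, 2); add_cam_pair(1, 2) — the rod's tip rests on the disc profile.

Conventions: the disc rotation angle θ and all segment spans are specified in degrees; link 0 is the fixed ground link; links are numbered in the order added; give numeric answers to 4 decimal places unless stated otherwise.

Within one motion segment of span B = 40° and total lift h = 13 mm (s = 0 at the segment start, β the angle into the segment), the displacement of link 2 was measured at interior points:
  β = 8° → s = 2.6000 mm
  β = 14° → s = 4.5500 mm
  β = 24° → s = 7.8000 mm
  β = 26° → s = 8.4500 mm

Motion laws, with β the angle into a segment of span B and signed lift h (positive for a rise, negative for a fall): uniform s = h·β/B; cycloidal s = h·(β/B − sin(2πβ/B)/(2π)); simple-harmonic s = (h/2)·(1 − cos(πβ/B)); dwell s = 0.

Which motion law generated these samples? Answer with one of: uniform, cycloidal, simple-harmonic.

candidates at β/B = r: uniform s = h·r (linear in β); cycloidal s = h·(r − sin(2πr)/(2π)); simple-harmonic s = (h/2)(1 − cos(πr))
β=8°: printed 2.6000 | uniform 2.6000, cycloidal 0.6323, simple-harmonic 1.2414
β=14°: printed 4.5500 | uniform 4.5500, cycloidal 2.8761, simple-harmonic 3.5491
β=24°: printed 7.8000 | uniform 7.8000, cycloidal 9.0161, simple-harmonic 8.5086
β=26°: printed 8.4500 | uniform 8.4500, cycloidal 10.1239, simple-harmonic 9.4509
only one law matches every sample → uniform

uniform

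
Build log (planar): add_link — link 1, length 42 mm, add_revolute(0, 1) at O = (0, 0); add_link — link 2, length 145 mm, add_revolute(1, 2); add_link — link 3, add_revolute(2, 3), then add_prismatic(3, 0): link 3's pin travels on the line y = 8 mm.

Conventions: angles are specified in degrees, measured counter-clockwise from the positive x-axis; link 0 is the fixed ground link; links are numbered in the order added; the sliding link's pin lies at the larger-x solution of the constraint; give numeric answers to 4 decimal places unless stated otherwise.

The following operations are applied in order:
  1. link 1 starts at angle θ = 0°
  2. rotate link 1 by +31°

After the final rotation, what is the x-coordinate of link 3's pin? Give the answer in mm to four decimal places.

geometry: r = 42 mm, L = 145 mm, e = 8 mm; θ starts at 0°
rotate link 1 by +31°: θ ← 0° +31° = 31°
crank pin P = (r cos θ, r sin θ) = (36.001027, 21.631599)
h = r sin θ − e = 21.631599 − 8 = 13.631599
x = r cos θ + √(L² − h²) = 36.001027 + 144.357818 = 180.358844

180.3588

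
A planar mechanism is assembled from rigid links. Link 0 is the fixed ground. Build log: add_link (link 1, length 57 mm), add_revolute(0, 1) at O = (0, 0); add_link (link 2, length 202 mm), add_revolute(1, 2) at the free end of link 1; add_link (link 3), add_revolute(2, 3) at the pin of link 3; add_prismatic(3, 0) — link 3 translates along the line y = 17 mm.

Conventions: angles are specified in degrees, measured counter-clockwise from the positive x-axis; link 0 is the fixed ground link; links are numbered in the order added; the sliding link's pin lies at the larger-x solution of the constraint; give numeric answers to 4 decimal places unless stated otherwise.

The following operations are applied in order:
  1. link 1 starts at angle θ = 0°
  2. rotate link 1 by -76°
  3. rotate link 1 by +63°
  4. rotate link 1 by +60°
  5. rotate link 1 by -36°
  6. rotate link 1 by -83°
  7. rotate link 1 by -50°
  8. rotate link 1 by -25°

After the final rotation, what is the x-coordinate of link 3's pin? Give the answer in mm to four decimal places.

geometry: r = 57 mm, L = 202 mm, e = 17 mm; θ starts at 0°
rotate link 1 by -76°: θ ← 0° -76° = -76°
rotate link 1 by +63°: θ ← -76° +63° = -13°
rotate link 1 by +60°: θ ← -13° +60° = 47°
rotate link 1 by -36°: θ ← 47° -36° = 11°
rotate link 1 by -83°: θ ← 11° -83° = -72°
rotate link 1 by -50°: θ ← -72° -50° = -122°
rotate link 1 by -25°: θ ← -122° -25° = -147°
crank pin P = (r cos θ, r sin θ) = (-47.804222, -31.044425)
h = r sin θ − e = -31.044425 − 17 = -48.044425
x = r cos θ + √(L² − h²) = -47.804222 + 196.203296 = 148.399073

148.3991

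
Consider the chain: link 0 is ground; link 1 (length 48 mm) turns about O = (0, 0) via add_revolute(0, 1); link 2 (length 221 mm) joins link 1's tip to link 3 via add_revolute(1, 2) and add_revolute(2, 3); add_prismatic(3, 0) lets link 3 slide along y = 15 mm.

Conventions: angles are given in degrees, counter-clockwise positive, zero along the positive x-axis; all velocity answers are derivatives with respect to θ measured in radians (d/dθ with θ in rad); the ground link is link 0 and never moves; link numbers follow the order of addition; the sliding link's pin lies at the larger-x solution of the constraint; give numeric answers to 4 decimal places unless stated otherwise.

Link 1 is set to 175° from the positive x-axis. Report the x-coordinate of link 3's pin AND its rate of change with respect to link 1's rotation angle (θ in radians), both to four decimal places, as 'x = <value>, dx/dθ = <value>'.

geometry: r = 48 mm, L = 221 mm, e = 15 mm
crank pin P = (r cos θ, r sin θ) = (-47.817346, 4.183476)
h = r sin θ − e = 4.183476 − 15 = -10.816524
x = r cos θ + √(L² − h²) = -47.817346 + 220.735142 = 172.917796
dx/dθ = −r sin θ − h·r cos θ/√(L² − h²) (θ in radians; h = -10.816524) = -6.526634

x = 172.9178, dx/dθ = -6.5266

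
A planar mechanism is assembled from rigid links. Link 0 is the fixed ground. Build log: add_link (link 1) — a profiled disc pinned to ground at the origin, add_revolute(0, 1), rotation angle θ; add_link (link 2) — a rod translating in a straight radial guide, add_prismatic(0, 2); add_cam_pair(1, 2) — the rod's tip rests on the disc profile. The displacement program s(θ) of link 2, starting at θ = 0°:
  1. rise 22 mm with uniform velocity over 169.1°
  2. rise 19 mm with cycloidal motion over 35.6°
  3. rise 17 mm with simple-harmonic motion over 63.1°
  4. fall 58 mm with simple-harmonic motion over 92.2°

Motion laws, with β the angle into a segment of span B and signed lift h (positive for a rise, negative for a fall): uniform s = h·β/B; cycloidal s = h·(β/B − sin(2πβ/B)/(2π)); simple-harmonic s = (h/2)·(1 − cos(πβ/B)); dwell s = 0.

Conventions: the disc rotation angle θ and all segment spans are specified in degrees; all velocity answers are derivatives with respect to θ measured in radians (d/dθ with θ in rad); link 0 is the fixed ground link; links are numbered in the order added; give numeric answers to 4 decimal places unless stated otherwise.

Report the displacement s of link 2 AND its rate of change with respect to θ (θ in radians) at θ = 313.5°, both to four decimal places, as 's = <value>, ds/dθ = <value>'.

seg 1 [0°–169.1°] uniform, h=22: full span → s += 22 → s = 22.0000
seg 2 [169.1°–204.7°] cycloidal, h=19: full span → s += 19 → s = 41.0000
seg 3 [204.7°–267.8°] simple-harmonic, h=17: full span → s += 17 → s = 58.0000
seg 4 [267.8°–360°] simple-harmonic, h=-58: θ=313.5° here. β=45.7, B=92.2. -58/2·(1 − cos(π·0.4957)) = -28.6048 → s = 29.3952
velocity in seg [267.8°–360°] (simple-harmonic), θ in radians: β = 45.7° = 0.7976 rad, B = 92.2° = 1.6092 rad; ds/dθ = (πh/(2B)) sin(πβ/B) = (π·(-58)/(2·1.6092)) sin(π·0.4957) = -56.610794 mm/rad

s = 29.3952, ds/dθ = -56.6108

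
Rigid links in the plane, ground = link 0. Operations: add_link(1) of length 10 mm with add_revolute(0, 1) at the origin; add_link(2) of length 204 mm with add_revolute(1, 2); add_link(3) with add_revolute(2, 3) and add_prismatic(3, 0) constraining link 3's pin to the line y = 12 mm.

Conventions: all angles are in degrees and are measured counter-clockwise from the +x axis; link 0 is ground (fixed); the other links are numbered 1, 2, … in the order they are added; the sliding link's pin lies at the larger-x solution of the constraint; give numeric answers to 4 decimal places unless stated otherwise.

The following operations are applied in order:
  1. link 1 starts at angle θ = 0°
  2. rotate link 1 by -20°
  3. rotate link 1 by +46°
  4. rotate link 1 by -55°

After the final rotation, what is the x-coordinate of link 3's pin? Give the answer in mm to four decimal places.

geometry: r = 10 mm, L = 204 mm, e = 12 mm; θ starts at 0°
rotate link 1 by -20°: θ ← 0° -20° = -20°
rotate link 1 by +46°: θ ← -20° +46° = 26°
rotate link 1 by -55°: θ ← 26° -55° = -29°
crank pin P = (r cos θ, r sin θ) = (8.746197, -4.848096)
h = r sin θ − e = -4.848096 − 12 = -16.848096
x = r cos θ + √(L² − h²) = 8.746197 + 203.303078 = 212.049275

212.0493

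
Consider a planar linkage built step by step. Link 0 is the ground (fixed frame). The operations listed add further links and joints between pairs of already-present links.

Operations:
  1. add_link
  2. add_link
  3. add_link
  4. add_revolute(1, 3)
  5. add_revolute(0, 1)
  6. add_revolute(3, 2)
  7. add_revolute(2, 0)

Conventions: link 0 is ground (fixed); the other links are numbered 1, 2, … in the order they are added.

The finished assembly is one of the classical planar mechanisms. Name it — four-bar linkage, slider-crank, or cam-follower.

links: 4 (incl. ground); joints: 4 revolute, 0 prismatic, 0 higher (cam) pair, forming one closed loop
4 links in a single 4R loop → four-bar linkage

four-bar linkage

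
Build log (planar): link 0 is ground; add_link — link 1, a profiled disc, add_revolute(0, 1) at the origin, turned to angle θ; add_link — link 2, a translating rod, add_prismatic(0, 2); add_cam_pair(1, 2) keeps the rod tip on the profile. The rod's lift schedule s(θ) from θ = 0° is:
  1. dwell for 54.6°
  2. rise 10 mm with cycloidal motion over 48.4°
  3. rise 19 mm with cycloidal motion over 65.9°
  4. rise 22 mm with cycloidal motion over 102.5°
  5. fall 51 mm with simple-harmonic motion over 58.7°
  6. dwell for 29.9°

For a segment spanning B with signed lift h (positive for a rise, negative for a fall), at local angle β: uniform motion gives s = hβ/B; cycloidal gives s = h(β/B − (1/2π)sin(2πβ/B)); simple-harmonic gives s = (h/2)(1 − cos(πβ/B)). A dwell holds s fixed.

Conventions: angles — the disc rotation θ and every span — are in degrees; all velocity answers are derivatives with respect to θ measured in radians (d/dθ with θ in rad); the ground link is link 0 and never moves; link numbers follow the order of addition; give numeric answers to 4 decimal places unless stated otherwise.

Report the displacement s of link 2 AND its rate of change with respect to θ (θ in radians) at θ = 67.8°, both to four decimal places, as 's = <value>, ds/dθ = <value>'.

seg 1 [0°–54.6°] dwell: s stays 0.0000
seg 2 [54.6°–103°] cycloidal, h=10: θ=67.8° here. β=13.2, B=48.4. 10·(0.2727 − sin(2π·0.2727)/(2π)) = 1.1519 → s = 1.1519
velocity in seg [54.6°–103°] (cycloidal), θ in radians: β = 13.2° = 0.2304 rad, B = 48.4° = 0.8447 rad; ds/dθ = (h/B)(1 − cos(2πβ/B)) = (10/0.8447)(1 − cos(2π·0.2727)) = 13.522690 mm/rad

s = 1.1519, ds/dθ = 13.5227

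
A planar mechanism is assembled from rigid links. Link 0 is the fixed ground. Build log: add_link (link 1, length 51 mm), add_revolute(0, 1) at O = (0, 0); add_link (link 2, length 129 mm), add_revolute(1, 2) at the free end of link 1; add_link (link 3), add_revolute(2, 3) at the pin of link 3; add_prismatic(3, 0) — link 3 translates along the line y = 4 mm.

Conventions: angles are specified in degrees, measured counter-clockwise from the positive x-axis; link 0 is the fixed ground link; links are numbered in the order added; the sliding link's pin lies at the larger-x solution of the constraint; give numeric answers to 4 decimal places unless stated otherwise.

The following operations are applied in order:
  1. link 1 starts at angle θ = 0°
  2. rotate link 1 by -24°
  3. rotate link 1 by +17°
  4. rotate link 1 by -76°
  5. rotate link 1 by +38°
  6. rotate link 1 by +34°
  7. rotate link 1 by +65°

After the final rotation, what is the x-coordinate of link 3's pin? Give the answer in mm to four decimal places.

geometry: r = 51 mm, L = 129 mm, e = 4 mm; θ starts at 0°
rotate link 1 by -24°: θ ← 0° -24° = -24°
rotate link 1 by +17°: θ ← -24° +17° = -7°
rotate link 1 by -76°: θ ← -7° -76° = -83°
rotate link 1 by +38°: θ ← -83° +38° = -45°
rotate link 1 by +34°: θ ← -45° +34° = -11°
rotate link 1 by +65°: θ ← -11° +65° = 54°
crank pin P = (r cos θ, r sin θ) = (29.977048, 41.259867)
h = r sin θ − e = 41.259867 − 4 = 37.259867
x = r cos θ + √(L² − h²) = 29.977048 + 123.501831 = 153.478879

153.4789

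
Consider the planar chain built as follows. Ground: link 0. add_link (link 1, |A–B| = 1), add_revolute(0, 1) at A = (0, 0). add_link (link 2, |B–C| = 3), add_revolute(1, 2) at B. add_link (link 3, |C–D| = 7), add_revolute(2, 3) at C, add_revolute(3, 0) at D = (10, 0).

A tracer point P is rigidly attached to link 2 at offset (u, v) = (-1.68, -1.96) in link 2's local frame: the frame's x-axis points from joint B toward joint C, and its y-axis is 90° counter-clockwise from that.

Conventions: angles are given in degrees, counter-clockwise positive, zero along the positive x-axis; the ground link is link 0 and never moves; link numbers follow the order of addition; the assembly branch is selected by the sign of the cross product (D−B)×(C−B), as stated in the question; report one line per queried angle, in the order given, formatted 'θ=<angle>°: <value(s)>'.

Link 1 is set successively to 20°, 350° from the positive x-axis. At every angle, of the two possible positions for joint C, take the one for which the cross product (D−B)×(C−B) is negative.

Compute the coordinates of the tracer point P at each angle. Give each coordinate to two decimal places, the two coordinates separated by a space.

A=(0,0), D=(10.00,0)
θ=20°: B = A + 1.00·(cos20°, sin20°) = (0.9397, 0.3420)
θ=20°: |BD| = 9.0668
θ=20°: circle(B,3.00) ∩ circle(D,7.00): a=2.3275, h=1.8928
θ=20°:   candidates: C₊=(3.3370,2.1457) cross=17.161; C₋=(3.1942,-1.6372) cross=-17.161
θ=20°:   branch - wants cross < 0 → take C=(3.1942,-1.6372) (cross=-17.161)
θ=20°: ex = (C−B)/|BC| = (0.7515,-0.6597); ey = (0.6597,0.7515)
θ=20°: P = B + -1.68·ex + -1.96·ey = (-1.6159,-0.0225)
θ=350°: B = A + 1.00·(cos350°, sin350°) = (0.9848, -0.1736)
θ=350°: |BD| = 9.0169
θ=350°: circle(B,3.00) ∩ circle(D,7.00): a=2.2904, h=1.9376
θ=350°:   candidates: C₊=(3.2374,1.8077) cross=17.471; C₋=(3.3121,-2.0668) cross=-17.471
θ=350°:   branch - wants cross < 0 → take C=(3.3121,-2.0668) (cross=-17.471)
θ=350°: ex = (C−B)/|BC| = (0.7758,-0.6310); ey = (0.6310,0.7758)
θ=350°: P = B + -1.68·ex + -1.96·ey = (-1.5553,-0.6340)

θ=20°: -1.62 -0.02
θ=350°: -1.56 -0.63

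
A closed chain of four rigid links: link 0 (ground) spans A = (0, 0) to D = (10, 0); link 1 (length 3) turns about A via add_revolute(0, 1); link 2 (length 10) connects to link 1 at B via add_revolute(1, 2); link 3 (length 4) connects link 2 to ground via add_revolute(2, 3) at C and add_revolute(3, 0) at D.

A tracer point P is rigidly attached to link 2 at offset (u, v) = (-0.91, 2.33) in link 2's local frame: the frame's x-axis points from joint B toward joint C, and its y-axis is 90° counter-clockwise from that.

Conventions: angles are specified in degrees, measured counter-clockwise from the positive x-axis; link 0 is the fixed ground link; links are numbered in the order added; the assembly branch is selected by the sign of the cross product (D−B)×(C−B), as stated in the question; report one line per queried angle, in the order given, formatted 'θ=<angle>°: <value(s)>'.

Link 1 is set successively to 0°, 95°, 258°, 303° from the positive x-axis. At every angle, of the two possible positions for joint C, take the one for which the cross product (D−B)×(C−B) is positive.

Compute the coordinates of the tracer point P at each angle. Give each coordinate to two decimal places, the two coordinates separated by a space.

A=(0,0), D=(10.00,0)
θ=0°: B = A + 3.00·(cos0°, sin0°) = (3.0000, 0.0000)
θ=0°: |BD| = 7.0000
θ=0°: circle(B,10.00) ∩ circle(D,4.00): a=9.5000, h=3.1225
θ=0°:   candidates: C₊=(12.5000,3.1225) cross=21.857; C₋=(12.5000,-3.1225) cross=-21.857
θ=0°:   branch + wants cross > 0 → take C=(12.5000,3.1225) (cross=21.857)
θ=0°: ex = (C−B)/|BC| = (0.9500,0.3122); ey = (-0.3122,0.9500)
θ=0°: P = B + -0.91·ex + 2.33·ey = (1.4080,1.9294)
θ=95°: B = A + 3.00·(cos95°, sin95°) = (-0.2615, 2.9886)
θ=95°: |BD| = 10.6878
θ=95°: circle(B,10.00) ∩ circle(D,4.00): a=9.2736, h=3.7417
θ=95°:   candidates: C₊=(9.6885,3.9879) cross=39.990; C₋=(7.5960,-3.1970) cross=-39.990
θ=95°:   branch + wants cross > 0 → take C=(9.6885,3.9879) (cross=39.990)
θ=95°: ex = (C−B)/|BC| = (0.9950,0.0999); ey = (-0.0999,0.9950)
θ=95°: P = B + -0.91·ex + 2.33·ey = (-1.3997,5.2160)
θ=258°: B = A + 3.00·(cos258°, sin258°) = (-0.6237, -2.9344)
θ=258°: |BD| = 11.0216
θ=258°: circle(B,10.00) ∩ circle(D,4.00): a=9.3215, h=3.6207
θ=258°:   candidates: C₊=(7.3973,3.0374) cross=39.906; C₋=(9.3253,-3.9427) cross=-39.906
θ=258°:   branch + wants cross > 0 → take C=(7.3973,3.0374) (cross=39.906)
θ=258°: ex = (C−B)/|BC| = (0.8021,0.5972); ey = (-0.5972,0.8021)
θ=258°: P = B + -0.91·ex + 2.33·ey = (-2.7451,-1.6090)
θ=303°: B = A + 3.00·(cos303°, sin303°) = (1.6339, -2.5160)
θ=303°: |BD| = 8.7362
θ=303°: circle(B,10.00) ∩ circle(D,4.00): a=9.1757, h=3.9758
θ=303°:   candidates: C₊=(9.2758,3.9339) cross=34.733; C₋=(11.5659,-3.6808) cross=-34.733
θ=303°:   branch + wants cross > 0 → take C=(9.2758,3.9339) (cross=34.733)
θ=303°: ex = (C−B)/|BC| = (0.7642,0.6450); ey = (-0.6450,0.7642)
θ=303°: P = B + -0.91·ex + 2.33·ey = (-0.5643,-1.3224)

θ=0°: 1.41 1.93
θ=95°: -1.40 5.22
θ=258°: -2.75 -1.61
θ=303°: -0.56 -1.32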